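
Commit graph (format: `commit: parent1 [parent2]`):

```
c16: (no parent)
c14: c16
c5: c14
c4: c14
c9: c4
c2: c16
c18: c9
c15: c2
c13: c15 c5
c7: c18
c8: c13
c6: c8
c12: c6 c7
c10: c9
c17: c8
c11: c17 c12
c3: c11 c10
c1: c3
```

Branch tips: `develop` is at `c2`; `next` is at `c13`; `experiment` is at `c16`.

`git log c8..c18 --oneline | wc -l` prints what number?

Reachable from c18: {c14, c16, c18, c4, c9}.
Reachable from c8: {c13, c14, c15, c16, c2, c5, c8}.
In c18's history but not c8's: {c18, c4, c9} — 3 commits.

3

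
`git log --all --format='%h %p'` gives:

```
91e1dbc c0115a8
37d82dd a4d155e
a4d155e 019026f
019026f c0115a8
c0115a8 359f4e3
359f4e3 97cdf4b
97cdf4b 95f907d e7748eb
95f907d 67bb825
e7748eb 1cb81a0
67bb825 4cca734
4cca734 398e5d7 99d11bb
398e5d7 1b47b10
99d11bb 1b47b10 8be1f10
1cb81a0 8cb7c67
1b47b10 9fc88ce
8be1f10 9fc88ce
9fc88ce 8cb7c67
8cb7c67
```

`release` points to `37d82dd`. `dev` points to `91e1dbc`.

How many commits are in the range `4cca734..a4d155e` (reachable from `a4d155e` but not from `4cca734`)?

Reachable from a4d155e: {019026f, 1b47b10, 1cb81a0, 359f4e3, 398e5d7, 4cca734, 67bb825, 8be1f10, 8cb7c67, 95f907d, 97cdf4b, 99d11bb, 9fc88ce, a4d155e, c0115a8, e7748eb}.
Reachable from 4cca734: {1b47b10, 398e5d7, 4cca734, 8be1f10, 8cb7c67, 99d11bb, 9fc88ce}.
In a4d155e's history but not 4cca734's: {019026f, 1cb81a0, 359f4e3, 67bb825, 95f907d, 97cdf4b, a4d155e, c0115a8, e7748eb} — 9 commits.

9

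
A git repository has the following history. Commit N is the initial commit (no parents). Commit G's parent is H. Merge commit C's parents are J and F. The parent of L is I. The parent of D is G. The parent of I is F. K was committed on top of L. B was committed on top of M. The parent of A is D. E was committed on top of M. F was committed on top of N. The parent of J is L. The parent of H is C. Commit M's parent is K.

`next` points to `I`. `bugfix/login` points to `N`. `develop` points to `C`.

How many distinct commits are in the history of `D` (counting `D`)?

Walking parent pointers from D: reachable set = {C, D, F, G, H, I, J, L, N}.
That is 9 commits.

9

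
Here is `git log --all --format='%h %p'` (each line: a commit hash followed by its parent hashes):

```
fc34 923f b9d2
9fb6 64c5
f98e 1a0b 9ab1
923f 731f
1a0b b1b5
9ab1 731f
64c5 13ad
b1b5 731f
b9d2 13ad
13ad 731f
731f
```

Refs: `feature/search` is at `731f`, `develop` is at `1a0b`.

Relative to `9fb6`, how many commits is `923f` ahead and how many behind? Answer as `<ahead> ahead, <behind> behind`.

1 ahead, 3 behind

Reachable from 923f: {731f, 923f}.
Reachable from 9fb6: {13ad, 64c5, 731f, 9fb6}.
Only in 923f's history (ahead): {923f} — 1.
Only in 9fb6's history (behind): {13ad, 64c5, 9fb6} — 3.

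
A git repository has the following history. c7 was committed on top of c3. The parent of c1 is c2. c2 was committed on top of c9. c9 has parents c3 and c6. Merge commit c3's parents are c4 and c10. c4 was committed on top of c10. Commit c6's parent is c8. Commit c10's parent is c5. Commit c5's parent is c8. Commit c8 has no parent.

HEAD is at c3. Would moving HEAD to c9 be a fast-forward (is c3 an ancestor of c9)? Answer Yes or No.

A fast-forward from c3 to c9 is possible iff c3 is an ancestor of c9.
Ancestors of c9: {c10, c3, c4, c5, c6, c8, c9}.
c3 is among them, so fast-forward is possible.

Yes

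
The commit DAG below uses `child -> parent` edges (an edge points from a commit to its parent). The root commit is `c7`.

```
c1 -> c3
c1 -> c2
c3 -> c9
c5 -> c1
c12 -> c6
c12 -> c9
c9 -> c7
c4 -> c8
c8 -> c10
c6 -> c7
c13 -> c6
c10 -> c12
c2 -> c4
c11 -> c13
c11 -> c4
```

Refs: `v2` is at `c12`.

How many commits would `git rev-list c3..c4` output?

5

Reachable from c4: {c10, c12, c4, c6, c7, c8, c9}.
Reachable from c3: {c3, c7, c9}.
In c4's history but not c3's: {c10, c12, c4, c6, c8} — 5 commits.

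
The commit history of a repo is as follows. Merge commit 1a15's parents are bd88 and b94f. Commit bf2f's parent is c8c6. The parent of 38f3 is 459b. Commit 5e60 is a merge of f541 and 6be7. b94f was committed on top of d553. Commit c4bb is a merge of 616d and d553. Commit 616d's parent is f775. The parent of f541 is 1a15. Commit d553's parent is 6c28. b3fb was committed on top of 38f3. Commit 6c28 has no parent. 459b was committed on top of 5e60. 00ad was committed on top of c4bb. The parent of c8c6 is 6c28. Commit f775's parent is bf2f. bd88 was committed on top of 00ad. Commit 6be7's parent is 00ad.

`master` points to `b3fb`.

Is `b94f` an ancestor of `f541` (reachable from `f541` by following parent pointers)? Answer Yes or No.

Yes

Ancestors of f541 (commits reachable by following parents): {00ad, 1a15, 616d, 6c28, b94f, bd88, bf2f, c4bb, c8c6, d553, f541, f775}.
b94f is in that set, so it is an ancestor of f541.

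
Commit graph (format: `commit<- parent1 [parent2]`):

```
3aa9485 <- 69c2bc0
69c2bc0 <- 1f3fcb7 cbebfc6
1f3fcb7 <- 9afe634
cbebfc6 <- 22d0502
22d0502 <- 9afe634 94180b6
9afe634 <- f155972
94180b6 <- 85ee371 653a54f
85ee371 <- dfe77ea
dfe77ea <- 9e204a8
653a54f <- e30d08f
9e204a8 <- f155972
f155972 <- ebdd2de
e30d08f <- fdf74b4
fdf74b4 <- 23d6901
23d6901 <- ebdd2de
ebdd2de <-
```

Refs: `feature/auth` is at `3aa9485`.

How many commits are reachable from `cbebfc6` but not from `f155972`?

Reachable from cbebfc6: {22d0502, 23d6901, 653a54f, 85ee371, 94180b6, 9afe634, 9e204a8, cbebfc6, dfe77ea, e30d08f, ebdd2de, f155972, fdf74b4}.
Reachable from f155972: {ebdd2de, f155972}.
In cbebfc6's history but not f155972's: {22d0502, 23d6901, 653a54f, 85ee371, 94180b6, 9afe634, 9e204a8, cbebfc6, dfe77ea, e30d08f, fdf74b4} — 11 commits.

11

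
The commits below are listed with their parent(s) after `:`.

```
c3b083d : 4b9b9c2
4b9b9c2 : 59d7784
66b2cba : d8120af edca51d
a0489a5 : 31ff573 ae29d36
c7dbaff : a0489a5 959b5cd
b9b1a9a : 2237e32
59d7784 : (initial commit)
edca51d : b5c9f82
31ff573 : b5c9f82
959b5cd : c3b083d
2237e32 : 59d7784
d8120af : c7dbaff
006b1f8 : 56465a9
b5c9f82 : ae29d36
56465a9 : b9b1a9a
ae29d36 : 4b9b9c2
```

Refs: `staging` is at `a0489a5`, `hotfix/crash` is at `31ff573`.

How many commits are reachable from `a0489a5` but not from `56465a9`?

Reachable from a0489a5: {31ff573, 4b9b9c2, 59d7784, a0489a5, ae29d36, b5c9f82}.
Reachable from 56465a9: {2237e32, 56465a9, 59d7784, b9b1a9a}.
In a0489a5's history but not 56465a9's: {31ff573, 4b9b9c2, a0489a5, ae29d36, b5c9f82} — 5 commits.

5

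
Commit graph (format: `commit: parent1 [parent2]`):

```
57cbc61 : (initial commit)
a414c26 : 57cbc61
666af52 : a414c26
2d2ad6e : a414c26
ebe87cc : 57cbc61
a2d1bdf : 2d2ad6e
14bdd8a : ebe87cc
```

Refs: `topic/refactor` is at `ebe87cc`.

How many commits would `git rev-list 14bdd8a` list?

3

Walking parent pointers from 14bdd8a: reachable set = {14bdd8a, 57cbc61, ebe87cc}.
That is 3 commits.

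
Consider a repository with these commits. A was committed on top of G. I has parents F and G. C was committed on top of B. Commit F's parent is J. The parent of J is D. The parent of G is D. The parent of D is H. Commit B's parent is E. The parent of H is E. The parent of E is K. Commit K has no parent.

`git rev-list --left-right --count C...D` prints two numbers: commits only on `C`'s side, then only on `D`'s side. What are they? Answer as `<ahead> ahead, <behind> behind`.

Reachable from C: {B, C, E, K}.
Reachable from D: {D, E, H, K}.
Only in C's history (ahead): {B, C} — 2.
Only in D's history (behind): {D, H} — 2.

2 ahead, 2 behind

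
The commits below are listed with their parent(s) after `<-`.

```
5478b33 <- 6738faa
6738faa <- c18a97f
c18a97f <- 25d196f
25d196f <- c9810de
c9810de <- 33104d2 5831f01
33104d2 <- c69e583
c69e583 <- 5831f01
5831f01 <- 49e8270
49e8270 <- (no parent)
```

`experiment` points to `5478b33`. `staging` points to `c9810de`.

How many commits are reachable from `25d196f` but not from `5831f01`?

Reachable from 25d196f: {25d196f, 33104d2, 49e8270, 5831f01, c69e583, c9810de}.
Reachable from 5831f01: {49e8270, 5831f01}.
In 25d196f's history but not 5831f01's: {25d196f, 33104d2, c69e583, c9810de} — 4 commits.

4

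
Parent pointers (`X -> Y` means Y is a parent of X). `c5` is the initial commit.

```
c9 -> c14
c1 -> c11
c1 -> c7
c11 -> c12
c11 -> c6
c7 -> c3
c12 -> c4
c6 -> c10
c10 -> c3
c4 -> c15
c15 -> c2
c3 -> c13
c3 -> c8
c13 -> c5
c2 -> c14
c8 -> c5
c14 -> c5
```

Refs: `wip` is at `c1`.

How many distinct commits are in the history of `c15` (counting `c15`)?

Walking parent pointers from c15: reachable set = {c14, c15, c2, c5}.
That is 4 commits.

4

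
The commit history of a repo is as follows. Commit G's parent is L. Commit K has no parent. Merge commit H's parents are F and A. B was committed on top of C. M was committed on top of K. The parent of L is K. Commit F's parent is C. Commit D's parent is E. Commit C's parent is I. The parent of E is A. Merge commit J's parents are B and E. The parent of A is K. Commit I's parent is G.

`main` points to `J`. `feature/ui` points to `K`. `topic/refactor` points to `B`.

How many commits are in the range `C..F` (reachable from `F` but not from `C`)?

Reachable from F: {C, F, G, I, K, L}.
Reachable from C: {C, G, I, K, L}.
In F's history but not C's: {F} — 1 commit.

1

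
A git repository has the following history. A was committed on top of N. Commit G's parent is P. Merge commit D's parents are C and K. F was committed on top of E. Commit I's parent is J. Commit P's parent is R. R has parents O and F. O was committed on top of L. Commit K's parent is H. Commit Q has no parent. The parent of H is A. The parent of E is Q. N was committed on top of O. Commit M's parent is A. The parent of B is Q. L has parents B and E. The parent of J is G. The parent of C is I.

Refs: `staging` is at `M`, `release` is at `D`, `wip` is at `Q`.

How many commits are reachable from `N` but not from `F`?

4

Reachable from N: {B, E, L, N, O, Q}.
Reachable from F: {E, F, Q}.
In N's history but not F's: {B, L, N, O} — 4 commits.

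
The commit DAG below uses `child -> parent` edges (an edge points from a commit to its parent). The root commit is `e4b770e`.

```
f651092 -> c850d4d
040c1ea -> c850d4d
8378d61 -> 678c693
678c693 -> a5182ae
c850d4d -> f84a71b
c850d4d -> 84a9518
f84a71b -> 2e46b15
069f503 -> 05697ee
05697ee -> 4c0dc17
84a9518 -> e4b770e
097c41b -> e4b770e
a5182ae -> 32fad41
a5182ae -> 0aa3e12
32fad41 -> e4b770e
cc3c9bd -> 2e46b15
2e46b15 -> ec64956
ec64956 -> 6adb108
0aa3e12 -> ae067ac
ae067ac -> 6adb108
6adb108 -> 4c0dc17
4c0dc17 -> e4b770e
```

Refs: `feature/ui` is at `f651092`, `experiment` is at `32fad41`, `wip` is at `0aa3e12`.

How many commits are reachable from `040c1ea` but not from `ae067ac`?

6

Reachable from 040c1ea: {040c1ea, 2e46b15, 4c0dc17, 6adb108, 84a9518, c850d4d, e4b770e, ec64956, f84a71b}.
Reachable from ae067ac: {4c0dc17, 6adb108, ae067ac, e4b770e}.
In 040c1ea's history but not ae067ac's: {040c1ea, 2e46b15, 84a9518, c850d4d, ec64956, f84a71b} — 6 commits.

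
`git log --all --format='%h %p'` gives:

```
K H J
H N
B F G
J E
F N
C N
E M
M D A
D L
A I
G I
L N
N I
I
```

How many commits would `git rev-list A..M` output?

Reachable from M: {A, D, I, L, M, N}.
Reachable from A: {A, I}.
In M's history but not A's: {D, L, M, N} — 4 commits.

4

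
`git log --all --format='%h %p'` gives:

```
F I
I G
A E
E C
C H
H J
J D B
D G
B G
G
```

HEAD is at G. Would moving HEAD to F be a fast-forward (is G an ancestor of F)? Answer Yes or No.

A fast-forward from G to F is possible iff G is an ancestor of F.
Ancestors of F: {F, G, I}.
G is among them, so fast-forward is possible.

Yes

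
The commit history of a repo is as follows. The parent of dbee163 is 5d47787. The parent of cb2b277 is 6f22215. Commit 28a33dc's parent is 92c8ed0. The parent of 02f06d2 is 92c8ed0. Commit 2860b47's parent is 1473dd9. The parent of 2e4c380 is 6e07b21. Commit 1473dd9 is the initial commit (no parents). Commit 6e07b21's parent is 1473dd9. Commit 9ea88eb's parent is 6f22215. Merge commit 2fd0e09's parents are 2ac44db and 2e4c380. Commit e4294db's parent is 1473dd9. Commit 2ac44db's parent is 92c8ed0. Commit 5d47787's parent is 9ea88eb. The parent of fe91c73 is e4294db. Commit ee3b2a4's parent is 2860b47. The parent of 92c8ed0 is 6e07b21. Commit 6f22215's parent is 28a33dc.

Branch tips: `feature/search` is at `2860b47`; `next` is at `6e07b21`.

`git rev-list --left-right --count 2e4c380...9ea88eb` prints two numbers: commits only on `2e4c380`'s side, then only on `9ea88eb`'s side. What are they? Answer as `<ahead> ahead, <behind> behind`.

Reachable from 2e4c380: {1473dd9, 2e4c380, 6e07b21}.
Reachable from 9ea88eb: {1473dd9, 28a33dc, 6e07b21, 6f22215, 92c8ed0, 9ea88eb}.
Only in 2e4c380's history (ahead): {2e4c380} — 1.
Only in 9ea88eb's history (behind): {28a33dc, 6f22215, 92c8ed0, 9ea88eb} — 4.

1 ahead, 4 behind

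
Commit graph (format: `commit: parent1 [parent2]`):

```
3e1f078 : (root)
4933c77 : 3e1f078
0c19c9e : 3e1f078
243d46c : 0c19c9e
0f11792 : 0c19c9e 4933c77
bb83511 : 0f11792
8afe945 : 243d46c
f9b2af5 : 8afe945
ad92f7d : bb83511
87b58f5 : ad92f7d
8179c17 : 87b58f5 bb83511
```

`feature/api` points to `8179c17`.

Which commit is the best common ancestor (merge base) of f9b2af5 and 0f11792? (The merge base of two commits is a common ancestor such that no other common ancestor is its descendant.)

Ancestors of f9b2af5: {0c19c9e, 243d46c, 3e1f078, 8afe945, f9b2af5}.
Ancestors of 0f11792: {0c19c9e, 0f11792, 3e1f078, 4933c77}.
Common ancestors: {0c19c9e, 3e1f078}.
Among these, 0c19c9e is not an ancestor of any other common ancestor — it is the merge base.

0c19c9e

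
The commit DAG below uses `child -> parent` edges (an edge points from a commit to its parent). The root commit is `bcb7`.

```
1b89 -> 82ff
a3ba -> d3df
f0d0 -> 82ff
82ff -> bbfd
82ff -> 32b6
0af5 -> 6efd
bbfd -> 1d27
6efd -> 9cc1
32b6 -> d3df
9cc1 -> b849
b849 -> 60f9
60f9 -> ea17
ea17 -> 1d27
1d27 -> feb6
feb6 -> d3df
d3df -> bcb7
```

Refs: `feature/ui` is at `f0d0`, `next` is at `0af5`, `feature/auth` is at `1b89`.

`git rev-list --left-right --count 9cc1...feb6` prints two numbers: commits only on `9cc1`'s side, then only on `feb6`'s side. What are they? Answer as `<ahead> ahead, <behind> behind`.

Reachable from 9cc1: {1d27, 60f9, 9cc1, b849, bcb7, d3df, ea17, feb6}.
Reachable from feb6: {bcb7, d3df, feb6}.
Only in 9cc1's history (ahead): {1d27, 60f9, 9cc1, b849, ea17} — 5.
Only in feb6's history (behind): {} — 0.

5 ahead, 0 behind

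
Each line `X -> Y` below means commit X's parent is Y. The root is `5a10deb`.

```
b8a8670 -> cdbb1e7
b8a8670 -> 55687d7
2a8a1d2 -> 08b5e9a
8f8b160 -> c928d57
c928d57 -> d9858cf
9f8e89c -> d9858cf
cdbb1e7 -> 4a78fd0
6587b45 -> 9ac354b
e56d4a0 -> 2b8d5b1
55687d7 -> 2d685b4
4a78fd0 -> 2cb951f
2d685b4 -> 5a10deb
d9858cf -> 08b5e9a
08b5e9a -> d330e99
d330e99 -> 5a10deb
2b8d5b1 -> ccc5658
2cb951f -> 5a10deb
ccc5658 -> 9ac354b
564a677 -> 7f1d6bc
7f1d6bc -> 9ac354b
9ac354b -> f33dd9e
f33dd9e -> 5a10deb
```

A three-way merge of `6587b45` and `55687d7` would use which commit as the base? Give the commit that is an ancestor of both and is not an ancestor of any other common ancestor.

5a10deb

Ancestors of 6587b45: {5a10deb, 6587b45, 9ac354b, f33dd9e}.
Ancestors of 55687d7: {2d685b4, 55687d7, 5a10deb}.
Common ancestors: {5a10deb}.
The only common ancestor is 5a10deb, so it is the merge base.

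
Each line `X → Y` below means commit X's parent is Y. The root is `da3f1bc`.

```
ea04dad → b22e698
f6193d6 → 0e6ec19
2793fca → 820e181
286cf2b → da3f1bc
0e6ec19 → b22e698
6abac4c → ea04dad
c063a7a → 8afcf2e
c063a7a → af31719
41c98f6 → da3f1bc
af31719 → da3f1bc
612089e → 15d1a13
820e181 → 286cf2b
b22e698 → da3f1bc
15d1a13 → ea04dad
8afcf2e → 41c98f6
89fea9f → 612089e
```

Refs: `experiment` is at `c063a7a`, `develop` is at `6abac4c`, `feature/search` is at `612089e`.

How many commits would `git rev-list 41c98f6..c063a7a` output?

3

Reachable from c063a7a: {41c98f6, 8afcf2e, af31719, c063a7a, da3f1bc}.
Reachable from 41c98f6: {41c98f6, da3f1bc}.
In c063a7a's history but not 41c98f6's: {8afcf2e, af31719, c063a7a} — 3 commits.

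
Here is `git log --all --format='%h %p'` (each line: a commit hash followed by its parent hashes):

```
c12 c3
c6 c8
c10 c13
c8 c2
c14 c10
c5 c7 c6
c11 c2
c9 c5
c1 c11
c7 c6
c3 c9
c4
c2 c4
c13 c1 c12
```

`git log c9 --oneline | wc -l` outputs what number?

Walking parent pointers from c9: reachable set = {c2, c4, c5, c6, c7, c8, c9}.
That is 7 commits.

7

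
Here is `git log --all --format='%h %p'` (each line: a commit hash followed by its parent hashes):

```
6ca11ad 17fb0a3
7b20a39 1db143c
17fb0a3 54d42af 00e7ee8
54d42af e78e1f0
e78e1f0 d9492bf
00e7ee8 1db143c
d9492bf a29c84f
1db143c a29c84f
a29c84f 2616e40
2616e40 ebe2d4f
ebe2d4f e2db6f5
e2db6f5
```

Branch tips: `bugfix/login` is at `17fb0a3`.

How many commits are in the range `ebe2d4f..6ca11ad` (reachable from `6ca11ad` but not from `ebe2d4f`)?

9

Reachable from 6ca11ad: {00e7ee8, 17fb0a3, 1db143c, 2616e40, 54d42af, 6ca11ad, a29c84f, d9492bf, e2db6f5, e78e1f0, ebe2d4f}.
Reachable from ebe2d4f: {e2db6f5, ebe2d4f}.
In 6ca11ad's history but not ebe2d4f's: {00e7ee8, 17fb0a3, 1db143c, 2616e40, 54d42af, 6ca11ad, a29c84f, d9492bf, e78e1f0} — 9 commits.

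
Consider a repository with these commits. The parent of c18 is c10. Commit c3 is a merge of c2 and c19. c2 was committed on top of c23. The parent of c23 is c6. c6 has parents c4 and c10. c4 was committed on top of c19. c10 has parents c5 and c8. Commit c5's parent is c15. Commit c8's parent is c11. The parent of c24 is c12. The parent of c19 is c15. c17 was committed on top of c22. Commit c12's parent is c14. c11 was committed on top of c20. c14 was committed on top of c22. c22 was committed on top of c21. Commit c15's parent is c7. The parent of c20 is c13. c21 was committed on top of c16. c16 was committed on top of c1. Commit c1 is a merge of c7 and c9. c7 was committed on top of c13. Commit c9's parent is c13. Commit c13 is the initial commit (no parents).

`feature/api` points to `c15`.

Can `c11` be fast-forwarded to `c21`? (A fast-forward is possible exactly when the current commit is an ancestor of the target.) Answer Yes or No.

A fast-forward from c11 to c21 is possible iff c11 is an ancestor of c21.
Ancestors of c21: {c1, c13, c16, c21, c7, c9}.
c11 is not among them, so fast-forward is not possible.

No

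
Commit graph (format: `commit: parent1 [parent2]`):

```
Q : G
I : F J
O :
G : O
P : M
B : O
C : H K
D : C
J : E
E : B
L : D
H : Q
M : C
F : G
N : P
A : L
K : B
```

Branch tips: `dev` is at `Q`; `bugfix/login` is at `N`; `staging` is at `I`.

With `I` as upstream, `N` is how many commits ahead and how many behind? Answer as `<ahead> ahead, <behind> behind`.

Reachable from N: {B, C, G, H, K, M, N, O, P, Q}.
Reachable from I: {B, E, F, G, I, J, O}.
Only in N's history (ahead): {C, H, K, M, N, P, Q} — 7.
Only in I's history (behind): {E, F, I, J} — 4.

7 ahead, 4 behind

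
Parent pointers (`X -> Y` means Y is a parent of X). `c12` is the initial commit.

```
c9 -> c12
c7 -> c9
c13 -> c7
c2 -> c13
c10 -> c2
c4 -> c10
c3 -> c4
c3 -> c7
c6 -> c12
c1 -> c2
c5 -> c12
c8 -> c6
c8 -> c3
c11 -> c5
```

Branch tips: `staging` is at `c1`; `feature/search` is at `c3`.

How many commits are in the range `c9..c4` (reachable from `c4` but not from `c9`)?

5

Reachable from c4: {c10, c12, c13, c2, c4, c7, c9}.
Reachable from c9: {c12, c9}.
In c4's history but not c9's: {c10, c13, c2, c4, c7} — 5 commits.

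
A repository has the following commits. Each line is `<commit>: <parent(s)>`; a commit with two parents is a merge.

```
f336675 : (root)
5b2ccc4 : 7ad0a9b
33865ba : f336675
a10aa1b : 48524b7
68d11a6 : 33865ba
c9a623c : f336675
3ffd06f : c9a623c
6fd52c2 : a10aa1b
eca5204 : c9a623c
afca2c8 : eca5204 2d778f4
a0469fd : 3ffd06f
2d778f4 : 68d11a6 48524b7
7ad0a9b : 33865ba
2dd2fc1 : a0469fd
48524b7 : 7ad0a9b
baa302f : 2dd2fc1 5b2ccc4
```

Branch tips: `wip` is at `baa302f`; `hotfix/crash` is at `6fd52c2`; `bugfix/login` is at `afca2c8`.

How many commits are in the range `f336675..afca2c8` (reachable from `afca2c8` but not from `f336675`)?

Reachable from afca2c8: {2d778f4, 33865ba, 48524b7, 68d11a6, 7ad0a9b, afca2c8, c9a623c, eca5204, f336675}.
Reachable from f336675: {f336675}.
In afca2c8's history but not f336675's: {2d778f4, 33865ba, 48524b7, 68d11a6, 7ad0a9b, afca2c8, c9a623c, eca5204} — 8 commits.

8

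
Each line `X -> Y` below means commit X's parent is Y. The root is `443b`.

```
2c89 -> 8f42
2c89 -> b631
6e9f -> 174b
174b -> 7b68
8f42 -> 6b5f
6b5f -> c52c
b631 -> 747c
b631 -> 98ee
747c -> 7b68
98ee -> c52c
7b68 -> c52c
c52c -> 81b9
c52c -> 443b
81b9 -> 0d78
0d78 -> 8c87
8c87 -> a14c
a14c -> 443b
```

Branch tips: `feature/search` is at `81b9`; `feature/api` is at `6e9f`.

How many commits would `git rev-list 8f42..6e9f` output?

3

Reachable from 6e9f: {0d78, 174b, 443b, 6e9f, 7b68, 81b9, 8c87, a14c, c52c}.
Reachable from 8f42: {0d78, 443b, 6b5f, 81b9, 8c87, 8f42, a14c, c52c}.
In 6e9f's history but not 8f42's: {174b, 6e9f, 7b68} — 3 commits.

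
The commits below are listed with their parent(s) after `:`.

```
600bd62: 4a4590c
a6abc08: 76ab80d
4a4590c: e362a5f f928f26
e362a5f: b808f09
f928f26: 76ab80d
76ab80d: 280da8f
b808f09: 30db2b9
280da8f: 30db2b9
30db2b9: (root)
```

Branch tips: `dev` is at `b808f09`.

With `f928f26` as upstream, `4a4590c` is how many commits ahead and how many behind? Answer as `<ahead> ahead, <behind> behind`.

Reachable from 4a4590c: {280da8f, 30db2b9, 4a4590c, 76ab80d, b808f09, e362a5f, f928f26}.
Reachable from f928f26: {280da8f, 30db2b9, 76ab80d, f928f26}.
Only in 4a4590c's history (ahead): {4a4590c, b808f09, e362a5f} — 3.
Only in f928f26's history (behind): {} — 0.

3 ahead, 0 behind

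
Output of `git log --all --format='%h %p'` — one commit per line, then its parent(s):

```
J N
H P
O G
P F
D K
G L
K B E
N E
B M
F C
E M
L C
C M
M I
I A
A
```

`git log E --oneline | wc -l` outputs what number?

Walking parent pointers from E: reachable set = {A, E, I, M}.
That is 4 commits.

4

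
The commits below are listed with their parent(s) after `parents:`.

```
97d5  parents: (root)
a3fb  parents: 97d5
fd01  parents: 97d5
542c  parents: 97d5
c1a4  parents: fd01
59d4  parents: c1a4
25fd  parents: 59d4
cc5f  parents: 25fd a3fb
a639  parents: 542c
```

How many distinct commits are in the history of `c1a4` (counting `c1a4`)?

Walking parent pointers from c1a4: reachable set = {97d5, c1a4, fd01}.
That is 3 commits.

3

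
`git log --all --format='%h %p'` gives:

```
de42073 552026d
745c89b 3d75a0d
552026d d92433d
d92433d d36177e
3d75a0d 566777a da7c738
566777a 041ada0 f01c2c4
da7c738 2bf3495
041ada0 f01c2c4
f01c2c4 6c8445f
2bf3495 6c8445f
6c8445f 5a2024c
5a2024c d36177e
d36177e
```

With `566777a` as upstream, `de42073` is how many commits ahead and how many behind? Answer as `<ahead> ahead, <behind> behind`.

Reachable from de42073: {552026d, d36177e, d92433d, de42073}.
Reachable from 566777a: {041ada0, 566777a, 5a2024c, 6c8445f, d36177e, f01c2c4}.
Only in de42073's history (ahead): {552026d, d92433d, de42073} — 3.
Only in 566777a's history (behind): {041ada0, 566777a, 5a2024c, 6c8445f, f01c2c4} — 5.

3 ahead, 5 behind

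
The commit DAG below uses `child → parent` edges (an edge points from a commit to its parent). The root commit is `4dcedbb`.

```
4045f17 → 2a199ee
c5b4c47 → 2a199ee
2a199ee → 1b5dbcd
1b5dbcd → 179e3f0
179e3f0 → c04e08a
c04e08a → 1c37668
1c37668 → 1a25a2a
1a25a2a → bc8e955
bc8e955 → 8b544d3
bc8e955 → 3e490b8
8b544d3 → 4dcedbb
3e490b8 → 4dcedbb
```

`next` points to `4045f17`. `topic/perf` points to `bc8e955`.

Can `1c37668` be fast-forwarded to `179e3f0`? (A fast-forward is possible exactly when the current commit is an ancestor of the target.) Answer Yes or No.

Yes

A fast-forward from 1c37668 to 179e3f0 is possible iff 1c37668 is an ancestor of 179e3f0.
Ancestors of 179e3f0: {179e3f0, 1a25a2a, 1c37668, 3e490b8, 4dcedbb, 8b544d3, bc8e955, c04e08a}.
1c37668 is among them, so fast-forward is possible.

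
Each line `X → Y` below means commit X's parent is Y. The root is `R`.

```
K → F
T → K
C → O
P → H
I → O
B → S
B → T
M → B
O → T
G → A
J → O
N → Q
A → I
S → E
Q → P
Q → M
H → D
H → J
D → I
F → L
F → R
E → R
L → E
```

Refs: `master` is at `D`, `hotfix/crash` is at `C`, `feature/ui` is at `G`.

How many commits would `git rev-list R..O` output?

6

Reachable from O: {E, F, K, L, O, R, T}.
Reachable from R: {R}.
In O's history but not R's: {E, F, K, L, O, T} — 6 commits.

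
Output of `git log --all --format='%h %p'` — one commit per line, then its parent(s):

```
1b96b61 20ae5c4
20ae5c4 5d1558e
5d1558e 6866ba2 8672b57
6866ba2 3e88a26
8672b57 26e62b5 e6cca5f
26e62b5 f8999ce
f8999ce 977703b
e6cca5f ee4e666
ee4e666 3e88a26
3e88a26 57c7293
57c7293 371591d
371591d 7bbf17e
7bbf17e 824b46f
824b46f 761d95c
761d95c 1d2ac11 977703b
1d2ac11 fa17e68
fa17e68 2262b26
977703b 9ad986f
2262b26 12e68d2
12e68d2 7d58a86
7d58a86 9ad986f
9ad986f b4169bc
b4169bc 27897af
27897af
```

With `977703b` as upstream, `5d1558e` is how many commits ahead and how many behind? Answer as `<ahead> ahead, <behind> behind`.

18 ahead, 0 behind

Reachable from 5d1558e: {12e68d2, 1d2ac11, 2262b26, 26e62b5, 27897af, 371591d, 3e88a26, 57c7293, 5d1558e, 6866ba2, 761d95c, 7bbf17e, 7d58a86, 824b46f, 8672b57, 977703b, 9ad986f, b4169bc, e6cca5f, ee4e666, f8999ce, fa17e68}.
Reachable from 977703b: {27897af, 977703b, 9ad986f, b4169bc}.
Only in 5d1558e's history (ahead): {12e68d2, 1d2ac11, 2262b26, 26e62b5, 371591d, 3e88a26, 57c7293, 5d1558e, 6866ba2, 761d95c, 7bbf17e, 7d58a86, 824b46f, 8672b57, e6cca5f, ee4e666, f8999ce, fa17e68} — 18.
Only in 977703b's history (behind): {} — 0.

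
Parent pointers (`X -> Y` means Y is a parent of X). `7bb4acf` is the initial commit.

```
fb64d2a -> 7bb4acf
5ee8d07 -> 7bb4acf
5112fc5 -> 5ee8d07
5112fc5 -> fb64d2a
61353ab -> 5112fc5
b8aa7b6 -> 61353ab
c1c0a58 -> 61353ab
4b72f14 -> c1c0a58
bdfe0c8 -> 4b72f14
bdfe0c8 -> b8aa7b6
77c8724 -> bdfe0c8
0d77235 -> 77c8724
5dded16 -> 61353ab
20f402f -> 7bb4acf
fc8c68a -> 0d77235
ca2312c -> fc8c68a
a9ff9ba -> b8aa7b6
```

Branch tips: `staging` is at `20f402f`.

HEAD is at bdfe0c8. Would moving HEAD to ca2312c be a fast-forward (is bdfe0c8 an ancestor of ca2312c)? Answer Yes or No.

A fast-forward from bdfe0c8 to ca2312c is possible iff bdfe0c8 is an ancestor of ca2312c.
Ancestors of ca2312c: {0d77235, 4b72f14, 5112fc5, 5ee8d07, 61353ab, 77c8724, 7bb4acf, b8aa7b6, bdfe0c8, c1c0a58, ca2312c, fb64d2a, fc8c68a}.
bdfe0c8 is among them, so fast-forward is possible.

Yes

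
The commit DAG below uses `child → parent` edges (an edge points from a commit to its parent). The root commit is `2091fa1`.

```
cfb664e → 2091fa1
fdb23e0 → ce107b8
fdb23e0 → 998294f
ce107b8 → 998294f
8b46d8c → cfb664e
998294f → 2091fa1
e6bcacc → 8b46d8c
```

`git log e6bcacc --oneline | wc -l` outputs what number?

4

Walking parent pointers from e6bcacc: reachable set = {2091fa1, 8b46d8c, cfb664e, e6bcacc}.
That is 4 commits.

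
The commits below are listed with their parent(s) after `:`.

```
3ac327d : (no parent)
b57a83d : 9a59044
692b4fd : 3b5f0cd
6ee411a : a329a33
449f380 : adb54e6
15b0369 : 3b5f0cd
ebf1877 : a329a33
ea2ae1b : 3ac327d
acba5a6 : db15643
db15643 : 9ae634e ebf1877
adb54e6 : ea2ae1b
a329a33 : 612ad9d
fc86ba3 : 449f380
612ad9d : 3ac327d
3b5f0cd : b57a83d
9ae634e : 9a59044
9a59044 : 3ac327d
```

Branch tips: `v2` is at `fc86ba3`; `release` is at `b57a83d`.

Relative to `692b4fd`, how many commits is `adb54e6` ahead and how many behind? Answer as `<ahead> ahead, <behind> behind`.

Reachable from adb54e6: {3ac327d, adb54e6, ea2ae1b}.
Reachable from 692b4fd: {3ac327d, 3b5f0cd, 692b4fd, 9a59044, b57a83d}.
Only in adb54e6's history (ahead): {adb54e6, ea2ae1b} — 2.
Only in 692b4fd's history (behind): {3b5f0cd, 692b4fd, 9a59044, b57a83d} — 4.

2 ahead, 4 behind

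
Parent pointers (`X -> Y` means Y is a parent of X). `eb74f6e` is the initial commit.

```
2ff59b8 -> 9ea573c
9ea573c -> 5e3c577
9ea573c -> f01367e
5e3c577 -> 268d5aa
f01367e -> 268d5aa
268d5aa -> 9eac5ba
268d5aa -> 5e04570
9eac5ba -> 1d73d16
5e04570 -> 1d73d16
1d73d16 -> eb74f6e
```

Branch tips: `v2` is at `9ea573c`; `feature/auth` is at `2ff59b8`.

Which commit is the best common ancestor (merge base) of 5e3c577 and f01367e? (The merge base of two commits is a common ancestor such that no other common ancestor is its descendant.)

268d5aa

Ancestors of 5e3c577: {1d73d16, 268d5aa, 5e04570, 5e3c577, 9eac5ba, eb74f6e}.
Ancestors of f01367e: {1d73d16, 268d5aa, 5e04570, 9eac5ba, eb74f6e, f01367e}.
Common ancestors: {1d73d16, 268d5aa, 5e04570, 9eac5ba, eb74f6e}.
Among these, 268d5aa is not an ancestor of any other common ancestor — it is the merge base.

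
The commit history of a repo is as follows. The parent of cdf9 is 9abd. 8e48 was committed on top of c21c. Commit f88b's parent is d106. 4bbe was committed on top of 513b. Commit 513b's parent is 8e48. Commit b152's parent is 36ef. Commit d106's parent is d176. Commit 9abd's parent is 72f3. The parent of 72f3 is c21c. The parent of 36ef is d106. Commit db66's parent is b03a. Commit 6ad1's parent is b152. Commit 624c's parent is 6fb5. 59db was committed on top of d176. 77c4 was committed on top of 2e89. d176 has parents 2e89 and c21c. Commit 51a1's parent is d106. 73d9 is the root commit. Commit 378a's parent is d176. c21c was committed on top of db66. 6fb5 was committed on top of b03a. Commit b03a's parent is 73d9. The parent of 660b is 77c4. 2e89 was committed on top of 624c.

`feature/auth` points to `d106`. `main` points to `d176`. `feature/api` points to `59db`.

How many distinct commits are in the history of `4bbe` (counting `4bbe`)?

7

Walking parent pointers from 4bbe: reachable set = {4bbe, 513b, 73d9, 8e48, b03a, c21c, db66}.
That is 7 commits.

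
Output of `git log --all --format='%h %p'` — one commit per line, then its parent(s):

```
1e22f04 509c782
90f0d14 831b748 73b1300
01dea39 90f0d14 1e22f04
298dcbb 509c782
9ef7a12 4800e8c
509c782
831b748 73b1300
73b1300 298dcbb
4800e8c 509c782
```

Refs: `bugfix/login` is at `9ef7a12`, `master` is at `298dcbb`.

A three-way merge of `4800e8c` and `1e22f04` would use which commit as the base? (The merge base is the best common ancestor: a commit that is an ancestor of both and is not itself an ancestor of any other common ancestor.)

Ancestors of 4800e8c: {4800e8c, 509c782}.
Ancestors of 1e22f04: {1e22f04, 509c782}.
Common ancestors: {509c782}.
The only common ancestor is 509c782, so it is the merge base.

509c782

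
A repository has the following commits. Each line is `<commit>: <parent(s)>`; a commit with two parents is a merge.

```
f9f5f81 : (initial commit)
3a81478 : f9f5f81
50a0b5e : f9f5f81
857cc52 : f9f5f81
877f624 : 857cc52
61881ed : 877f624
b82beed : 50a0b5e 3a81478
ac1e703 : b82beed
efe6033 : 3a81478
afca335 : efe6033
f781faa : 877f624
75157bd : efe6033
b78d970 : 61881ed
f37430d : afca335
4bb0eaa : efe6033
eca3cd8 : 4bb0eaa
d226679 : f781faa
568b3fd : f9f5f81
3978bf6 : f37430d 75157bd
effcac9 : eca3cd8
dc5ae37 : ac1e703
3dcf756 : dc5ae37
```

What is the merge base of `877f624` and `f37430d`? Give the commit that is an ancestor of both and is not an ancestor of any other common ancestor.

Ancestors of 877f624: {857cc52, 877f624, f9f5f81}.
Ancestors of f37430d: {3a81478, afca335, efe6033, f37430d, f9f5f81}.
Common ancestors: {f9f5f81}.
The only common ancestor is f9f5f81, so it is the merge base.

f9f5f81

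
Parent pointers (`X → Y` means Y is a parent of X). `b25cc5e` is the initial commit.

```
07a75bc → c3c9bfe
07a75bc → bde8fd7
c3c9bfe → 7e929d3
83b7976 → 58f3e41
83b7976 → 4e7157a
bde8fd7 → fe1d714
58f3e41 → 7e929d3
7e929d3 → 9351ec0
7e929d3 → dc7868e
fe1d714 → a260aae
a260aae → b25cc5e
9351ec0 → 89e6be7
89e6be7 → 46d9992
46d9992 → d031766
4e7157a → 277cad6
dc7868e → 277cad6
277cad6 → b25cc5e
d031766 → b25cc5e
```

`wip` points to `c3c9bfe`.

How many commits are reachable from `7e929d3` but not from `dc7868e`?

Reachable from 7e929d3: {277cad6, 46d9992, 7e929d3, 89e6be7, 9351ec0, b25cc5e, d031766, dc7868e}.
Reachable from dc7868e: {277cad6, b25cc5e, dc7868e}.
In 7e929d3's history but not dc7868e's: {46d9992, 7e929d3, 89e6be7, 9351ec0, d031766} — 5 commits.

5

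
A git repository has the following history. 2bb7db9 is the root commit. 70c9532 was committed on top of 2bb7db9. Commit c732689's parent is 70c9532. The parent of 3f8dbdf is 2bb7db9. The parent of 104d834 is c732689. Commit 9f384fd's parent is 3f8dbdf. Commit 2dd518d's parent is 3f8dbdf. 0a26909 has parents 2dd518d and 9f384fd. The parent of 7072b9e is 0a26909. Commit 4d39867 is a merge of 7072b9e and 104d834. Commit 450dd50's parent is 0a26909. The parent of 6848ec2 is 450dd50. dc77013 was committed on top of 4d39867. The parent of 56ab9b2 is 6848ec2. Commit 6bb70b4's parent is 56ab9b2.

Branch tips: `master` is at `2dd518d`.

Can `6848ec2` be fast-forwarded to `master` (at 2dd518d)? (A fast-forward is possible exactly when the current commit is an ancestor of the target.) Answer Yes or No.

A fast-forward from 6848ec2 to 2dd518d is possible iff 6848ec2 is an ancestor of 2dd518d.
Ancestors of 2dd518d: {2bb7db9, 2dd518d, 3f8dbdf}.
6848ec2 is not among them, so fast-forward is not possible.

No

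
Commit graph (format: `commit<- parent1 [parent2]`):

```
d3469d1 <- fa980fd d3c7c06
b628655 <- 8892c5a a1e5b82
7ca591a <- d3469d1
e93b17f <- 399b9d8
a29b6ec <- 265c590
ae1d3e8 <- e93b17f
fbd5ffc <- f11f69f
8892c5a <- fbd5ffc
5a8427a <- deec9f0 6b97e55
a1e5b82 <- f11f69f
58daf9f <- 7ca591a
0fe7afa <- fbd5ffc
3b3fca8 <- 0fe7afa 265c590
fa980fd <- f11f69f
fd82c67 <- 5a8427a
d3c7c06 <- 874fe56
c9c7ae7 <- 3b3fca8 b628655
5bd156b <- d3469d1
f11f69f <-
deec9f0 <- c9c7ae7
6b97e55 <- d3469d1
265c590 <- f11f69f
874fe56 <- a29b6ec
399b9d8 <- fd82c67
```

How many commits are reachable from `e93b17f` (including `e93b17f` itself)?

Walking parent pointers from e93b17f: reachable set = {0fe7afa, 265c590, 399b9d8, 3b3fca8, 5a8427a, 6b97e55, 874fe56, 8892c5a, a1e5b82, a29b6ec, b628655, c9c7ae7, d3469d1, d3c7c06, deec9f0, e93b17f, f11f69f, fa980fd, fbd5ffc, fd82c67}.
That is 20 commits.

20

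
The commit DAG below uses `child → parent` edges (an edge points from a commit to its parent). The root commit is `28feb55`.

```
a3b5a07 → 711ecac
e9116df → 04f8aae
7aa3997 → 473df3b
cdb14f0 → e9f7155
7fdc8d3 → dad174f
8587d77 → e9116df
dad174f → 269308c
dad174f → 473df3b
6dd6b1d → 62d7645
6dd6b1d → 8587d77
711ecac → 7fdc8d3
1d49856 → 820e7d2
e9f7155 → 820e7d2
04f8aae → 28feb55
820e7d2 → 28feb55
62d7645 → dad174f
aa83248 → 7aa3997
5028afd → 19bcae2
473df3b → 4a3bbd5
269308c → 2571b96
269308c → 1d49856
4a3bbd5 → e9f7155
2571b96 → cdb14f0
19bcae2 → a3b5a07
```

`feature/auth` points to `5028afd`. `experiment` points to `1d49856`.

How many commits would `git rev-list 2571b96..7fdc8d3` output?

6

Reachable from 7fdc8d3: {1d49856, 2571b96, 269308c, 28feb55, 473df3b, 4a3bbd5, 7fdc8d3, 820e7d2, cdb14f0, dad174f, e9f7155}.
Reachable from 2571b96: {2571b96, 28feb55, 820e7d2, cdb14f0, e9f7155}.
In 7fdc8d3's history but not 2571b96's: {1d49856, 269308c, 473df3b, 4a3bbd5, 7fdc8d3, dad174f} — 6 commits.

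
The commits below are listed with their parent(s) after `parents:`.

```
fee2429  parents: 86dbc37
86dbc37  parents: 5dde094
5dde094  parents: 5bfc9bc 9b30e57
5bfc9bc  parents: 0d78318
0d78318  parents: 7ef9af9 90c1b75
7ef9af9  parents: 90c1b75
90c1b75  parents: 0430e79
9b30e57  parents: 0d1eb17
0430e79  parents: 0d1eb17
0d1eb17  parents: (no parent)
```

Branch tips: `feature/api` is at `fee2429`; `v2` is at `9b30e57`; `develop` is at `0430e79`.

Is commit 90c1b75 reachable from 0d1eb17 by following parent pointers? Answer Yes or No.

No

Ancestors of 0d1eb17: {0d1eb17}.
90c1b75 is not in that set, so it is not an ancestor of 0d1eb17.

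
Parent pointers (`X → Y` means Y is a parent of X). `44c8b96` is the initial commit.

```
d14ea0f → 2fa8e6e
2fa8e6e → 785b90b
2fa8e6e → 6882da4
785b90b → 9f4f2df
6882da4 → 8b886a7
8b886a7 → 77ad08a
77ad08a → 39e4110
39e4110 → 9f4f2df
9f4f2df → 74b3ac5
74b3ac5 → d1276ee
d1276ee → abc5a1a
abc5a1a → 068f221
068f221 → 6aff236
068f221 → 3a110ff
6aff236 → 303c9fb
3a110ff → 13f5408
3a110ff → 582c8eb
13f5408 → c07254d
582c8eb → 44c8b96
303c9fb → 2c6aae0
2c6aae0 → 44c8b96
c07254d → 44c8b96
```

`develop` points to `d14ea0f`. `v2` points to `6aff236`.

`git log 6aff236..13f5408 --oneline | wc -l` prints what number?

Reachable from 13f5408: {13f5408, 44c8b96, c07254d}.
Reachable from 6aff236: {2c6aae0, 303c9fb, 44c8b96, 6aff236}.
In 13f5408's history but not 6aff236's: {13f5408, c07254d} — 2 commits.

2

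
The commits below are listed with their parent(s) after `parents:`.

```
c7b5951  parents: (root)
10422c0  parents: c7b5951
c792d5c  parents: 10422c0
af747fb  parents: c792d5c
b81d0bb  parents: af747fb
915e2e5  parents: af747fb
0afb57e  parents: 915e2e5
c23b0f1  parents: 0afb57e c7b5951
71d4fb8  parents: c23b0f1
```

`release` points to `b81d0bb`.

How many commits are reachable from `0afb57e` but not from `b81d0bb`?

2

Reachable from 0afb57e: {0afb57e, 10422c0, 915e2e5, af747fb, c792d5c, c7b5951}.
Reachable from b81d0bb: {10422c0, af747fb, b81d0bb, c792d5c, c7b5951}.
In 0afb57e's history but not b81d0bb's: {0afb57e, 915e2e5} — 2 commits.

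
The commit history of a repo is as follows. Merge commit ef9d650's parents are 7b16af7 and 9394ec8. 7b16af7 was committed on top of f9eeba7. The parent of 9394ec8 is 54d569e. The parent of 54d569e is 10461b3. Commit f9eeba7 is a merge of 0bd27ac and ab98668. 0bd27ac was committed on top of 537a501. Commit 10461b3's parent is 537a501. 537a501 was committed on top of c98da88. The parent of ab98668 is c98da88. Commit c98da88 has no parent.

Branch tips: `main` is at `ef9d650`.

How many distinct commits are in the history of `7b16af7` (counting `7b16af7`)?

Walking parent pointers from 7b16af7: reachable set = {0bd27ac, 537a501, 7b16af7, ab98668, c98da88, f9eeba7}.
That is 6 commits.

6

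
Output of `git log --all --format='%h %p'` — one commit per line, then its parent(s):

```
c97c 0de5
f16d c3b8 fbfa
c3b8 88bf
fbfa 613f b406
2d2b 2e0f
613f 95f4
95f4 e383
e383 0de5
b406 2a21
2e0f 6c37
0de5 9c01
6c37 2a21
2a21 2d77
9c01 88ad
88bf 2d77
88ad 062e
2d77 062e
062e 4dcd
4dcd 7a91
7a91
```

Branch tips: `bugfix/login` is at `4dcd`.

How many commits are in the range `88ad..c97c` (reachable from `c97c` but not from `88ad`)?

3

Reachable from c97c: {062e, 0de5, 4dcd, 7a91, 88ad, 9c01, c97c}.
Reachable from 88ad: {062e, 4dcd, 7a91, 88ad}.
In c97c's history but not 88ad's: {0de5, 9c01, c97c} — 3 commits.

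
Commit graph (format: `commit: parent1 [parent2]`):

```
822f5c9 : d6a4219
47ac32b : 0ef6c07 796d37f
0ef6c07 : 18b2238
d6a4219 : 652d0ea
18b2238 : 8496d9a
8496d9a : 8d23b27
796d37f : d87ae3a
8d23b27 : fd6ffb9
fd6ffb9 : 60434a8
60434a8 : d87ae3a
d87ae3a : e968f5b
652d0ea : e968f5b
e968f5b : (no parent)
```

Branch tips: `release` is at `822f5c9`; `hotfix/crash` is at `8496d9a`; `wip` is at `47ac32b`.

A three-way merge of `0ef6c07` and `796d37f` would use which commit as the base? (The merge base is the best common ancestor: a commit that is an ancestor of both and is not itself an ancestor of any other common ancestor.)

d87ae3a

Ancestors of 0ef6c07: {0ef6c07, 18b2238, 60434a8, 8496d9a, 8d23b27, d87ae3a, e968f5b, fd6ffb9}.
Ancestors of 796d37f: {796d37f, d87ae3a, e968f5b}.
Common ancestors: {d87ae3a, e968f5b}.
Among these, d87ae3a is not an ancestor of any other common ancestor — it is the merge base.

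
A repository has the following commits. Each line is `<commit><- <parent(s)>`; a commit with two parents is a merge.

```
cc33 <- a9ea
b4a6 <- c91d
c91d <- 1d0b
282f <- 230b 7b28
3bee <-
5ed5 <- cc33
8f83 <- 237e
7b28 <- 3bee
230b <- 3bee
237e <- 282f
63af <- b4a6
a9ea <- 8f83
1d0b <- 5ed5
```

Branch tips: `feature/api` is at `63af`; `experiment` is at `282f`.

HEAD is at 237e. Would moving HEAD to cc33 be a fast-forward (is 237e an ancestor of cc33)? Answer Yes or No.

Yes

A fast-forward from 237e to cc33 is possible iff 237e is an ancestor of cc33.
Ancestors of cc33: {230b, 237e, 282f, 3bee, 7b28, 8f83, a9ea, cc33}.
237e is among them, so fast-forward is possible.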